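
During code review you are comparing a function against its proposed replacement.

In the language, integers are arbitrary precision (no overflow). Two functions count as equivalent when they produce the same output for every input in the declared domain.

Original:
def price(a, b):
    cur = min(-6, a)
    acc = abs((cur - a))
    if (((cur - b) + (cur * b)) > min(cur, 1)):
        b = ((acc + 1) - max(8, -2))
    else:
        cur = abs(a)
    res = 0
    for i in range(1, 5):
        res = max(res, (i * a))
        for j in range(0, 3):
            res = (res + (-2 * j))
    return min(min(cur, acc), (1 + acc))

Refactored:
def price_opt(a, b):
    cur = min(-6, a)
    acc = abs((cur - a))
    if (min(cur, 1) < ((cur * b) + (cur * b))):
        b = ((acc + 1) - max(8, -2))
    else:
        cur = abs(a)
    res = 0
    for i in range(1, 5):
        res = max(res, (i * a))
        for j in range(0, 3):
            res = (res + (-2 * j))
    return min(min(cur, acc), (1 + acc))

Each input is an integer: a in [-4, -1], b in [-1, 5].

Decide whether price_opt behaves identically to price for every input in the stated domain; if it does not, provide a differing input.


Evaluate both at a=-4, b=0.
price: cur becomes -6; next acc becomes 2; next (((cur - b) + (cur * b)) > min(cur, 1)) evaluates to false; next cur becomes 4; next res becomes 0; next at i=1:; next res becomes 0; next at j=0:; next res becomes 0; next at j=1:; next res becomes -2; next at j=2:; next res becomes -6; next at i=2:; next res becomes -6; next at j=0:; next res becomes -6; next at j=1:; next res becomes -8; next at j=2:; next res becomes -12; next at i=3:; next res becomes -12; next at j=0:; next res becomes -12; next at j=1:; next res becomes -14; next at j=2:; next res becomes -18; next at i=4:; next res becomes -16; next at j=0:; next res becomes -16; next at j=1:; next res becomes -18; next at j=2:; next res becomes -22; next final value 2
price_opt: cur becomes -6; next acc becomes 2; next (min(cur, 1) < ((cur * b) + (cur * b))) evaluates to true; next b becomes -5; next res becomes 0; next at i=1:; next res becomes 0; next at j=0:; next res becomes 0; next at j=1:; next res becomes -2; next at j=2:; next res becomes -6; next at i=2:; next res becomes -6; next at j=0:; next res becomes -6; next at j=1:; next res becomes -8; next at j=2:; next res becomes -12; next at i=3:; next res becomes -12; next at j=0:; next res becomes -12; next at j=1:; next res becomes -14; next at j=2:; next res becomes -18; next at i=4:; next res becomes -16; next at j=0:; next res becomes -16; next at j=1:; next res becomes -18; next at j=2:; next res becomes -22; next final value -6
2 against -6: the behavior changed.
verdict: not equivalent; witness: a=-4, b=0


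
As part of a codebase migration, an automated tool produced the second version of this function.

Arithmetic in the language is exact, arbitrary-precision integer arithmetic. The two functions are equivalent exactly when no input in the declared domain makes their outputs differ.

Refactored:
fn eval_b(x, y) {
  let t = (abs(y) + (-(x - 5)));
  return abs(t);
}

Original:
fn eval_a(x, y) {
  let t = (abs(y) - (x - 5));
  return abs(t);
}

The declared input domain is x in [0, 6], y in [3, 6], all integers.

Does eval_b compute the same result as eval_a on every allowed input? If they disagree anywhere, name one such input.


This is a faithful refactor — arithmetic usage differs, but the computed results match everywhere.
Tracing x=5, y=4: eval_a: t = 4; return 4 | eval_b: t = 4; return 4 — matching result 4.
Sweeping the whole domain (28 inputs) finds no disagreement.
verdict: equivalent


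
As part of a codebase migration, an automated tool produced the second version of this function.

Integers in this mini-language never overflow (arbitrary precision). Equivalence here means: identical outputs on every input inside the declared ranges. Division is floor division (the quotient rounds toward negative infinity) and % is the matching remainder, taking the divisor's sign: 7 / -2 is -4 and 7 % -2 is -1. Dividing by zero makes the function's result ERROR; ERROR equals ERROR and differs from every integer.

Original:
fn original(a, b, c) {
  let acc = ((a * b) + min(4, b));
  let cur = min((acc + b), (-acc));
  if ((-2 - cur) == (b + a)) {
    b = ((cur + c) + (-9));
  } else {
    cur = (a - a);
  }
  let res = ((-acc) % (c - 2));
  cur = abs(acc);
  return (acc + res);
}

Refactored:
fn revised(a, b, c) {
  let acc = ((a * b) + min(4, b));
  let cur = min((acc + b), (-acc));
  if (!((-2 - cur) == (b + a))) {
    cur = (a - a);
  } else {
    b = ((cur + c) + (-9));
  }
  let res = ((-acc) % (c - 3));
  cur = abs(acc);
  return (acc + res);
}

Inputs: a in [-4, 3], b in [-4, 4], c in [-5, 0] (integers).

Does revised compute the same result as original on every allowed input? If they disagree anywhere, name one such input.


On input a=-4, b=-4, c=-5, original returns 7 while revised returns 8.
verdict: not equivalent; witness: a=-4, b=-4, c=-5


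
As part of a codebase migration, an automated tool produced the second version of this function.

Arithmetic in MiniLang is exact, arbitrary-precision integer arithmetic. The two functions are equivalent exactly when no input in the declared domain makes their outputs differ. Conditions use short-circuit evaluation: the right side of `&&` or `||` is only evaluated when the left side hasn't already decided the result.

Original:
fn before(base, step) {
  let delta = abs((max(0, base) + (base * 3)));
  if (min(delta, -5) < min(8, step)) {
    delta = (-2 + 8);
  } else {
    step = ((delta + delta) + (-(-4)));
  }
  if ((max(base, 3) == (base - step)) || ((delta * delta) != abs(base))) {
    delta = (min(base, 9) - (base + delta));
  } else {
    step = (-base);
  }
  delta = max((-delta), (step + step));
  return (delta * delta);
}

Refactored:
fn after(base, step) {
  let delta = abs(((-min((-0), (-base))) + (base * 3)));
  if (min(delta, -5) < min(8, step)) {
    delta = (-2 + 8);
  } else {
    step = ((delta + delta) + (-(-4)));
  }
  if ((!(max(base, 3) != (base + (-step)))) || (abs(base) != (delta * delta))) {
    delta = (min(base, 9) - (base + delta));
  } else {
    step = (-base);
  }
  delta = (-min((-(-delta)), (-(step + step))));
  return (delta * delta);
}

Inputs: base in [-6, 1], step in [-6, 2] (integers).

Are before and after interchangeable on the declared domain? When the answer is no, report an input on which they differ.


Side by side, the visible changes include: comparison usage differs, plus arithmetic usage differs, plus boolean connective usage differs, plus min/max/abs usage differs.
As a probe, take base=0, step=-5: before runs delta = 0; (min(delta, -5) < min(8, step)) -> false; step = 4; ((max(base, 3) == (base - step)) || ((delta * delta) != abs(base))) -> false; step = 0; delta = 0; return 0; after runs delta = 0; (min(delta, -5) < min(8, step)) -> false; step = 4; ((!(max(base, 3) != (base + (-step)))) || (abs(base) != (delta * delta))) -> false; step = 0; delta = 0; return 0; both end at 0.
Across all 72 domain points the two functions coincide.
verdict: equivalent


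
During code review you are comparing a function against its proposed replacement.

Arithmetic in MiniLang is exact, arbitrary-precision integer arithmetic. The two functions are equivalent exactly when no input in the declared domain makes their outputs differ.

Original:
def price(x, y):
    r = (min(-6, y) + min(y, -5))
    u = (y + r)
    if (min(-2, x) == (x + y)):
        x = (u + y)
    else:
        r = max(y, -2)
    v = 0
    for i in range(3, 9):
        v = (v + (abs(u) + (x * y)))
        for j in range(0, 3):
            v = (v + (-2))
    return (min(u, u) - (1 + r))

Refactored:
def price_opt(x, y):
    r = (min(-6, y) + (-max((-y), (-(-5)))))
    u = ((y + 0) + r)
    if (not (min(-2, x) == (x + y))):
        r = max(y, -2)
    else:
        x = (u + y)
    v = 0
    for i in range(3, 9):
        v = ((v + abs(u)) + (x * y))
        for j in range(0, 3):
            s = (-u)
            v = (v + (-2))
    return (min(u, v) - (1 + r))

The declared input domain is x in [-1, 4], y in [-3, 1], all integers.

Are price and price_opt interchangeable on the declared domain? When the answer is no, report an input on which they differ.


There is a counterexample at x=4, y=-3: -13 on one side, -23 on the other.
price: r = -11; u = -14; (min(-2, x) == (x + y)) -> false; r = -2; v = 0; [i=3]; v = 2; [j=0]; v = 0; [j=1]; v = -2; [j=2]; v = -4; [i=4]; v = -2; [j=0]; v = -4; [j=1]; v = -6; [j=2]; v = -8; [i=5]; v = -6; [j=0]; v = -8; [j=1]; v = -10; [j=2]; v = -12; [i=6]; v = -10; [j=0]; v = -12; [j=1]; v = -14; [j=2]; v = -16; [i=7]; v = -14; [j=0]; v = -16; [j=1]; v = -18; [j=2]; v = -20; [i=8]; v = -18; [j=0]; v = -20; [j=1]; v = -22; [j=2]; v = -24; return -13
price_opt: r = -11; u = -14; (not (min(-2, x) == (x + y))) -> true; r = -2; v = 0; [i=3]; v = 2; [j=0]; s = 14; v = 0; [j=1]; s = 14; v = -2; [j=2]; s = 14; v = -4; [i=4]; v = -2; [j=0]; s = 14; v = -4; [j=1]; s = 14; v = -6; [j=2]; s = 14; v = -8; [i=5]; v = -6; [j=0]; s = 14; v = -8; [j=1]; s = 14; v = -10; [j=2]; s = 14; v = -12; [i=6]; v = -10; [j=0]; s = 14; v = -12; [j=1]; s = 14; v = -14; [j=2]; s = 14; v = -16; [i=7]; v = -14; [j=0]; s = 14; v = -16; [j=1]; s = 14; v = -18; [j=2]; s = 14; v = -20; [i=8]; v = -18; [j=0]; s = 14; v = -20; [j=1]; s = 14; v = -22; [j=2]; s = 14; v = -24; return -23
verdict: not equivalent; witness: x=4, y=-3


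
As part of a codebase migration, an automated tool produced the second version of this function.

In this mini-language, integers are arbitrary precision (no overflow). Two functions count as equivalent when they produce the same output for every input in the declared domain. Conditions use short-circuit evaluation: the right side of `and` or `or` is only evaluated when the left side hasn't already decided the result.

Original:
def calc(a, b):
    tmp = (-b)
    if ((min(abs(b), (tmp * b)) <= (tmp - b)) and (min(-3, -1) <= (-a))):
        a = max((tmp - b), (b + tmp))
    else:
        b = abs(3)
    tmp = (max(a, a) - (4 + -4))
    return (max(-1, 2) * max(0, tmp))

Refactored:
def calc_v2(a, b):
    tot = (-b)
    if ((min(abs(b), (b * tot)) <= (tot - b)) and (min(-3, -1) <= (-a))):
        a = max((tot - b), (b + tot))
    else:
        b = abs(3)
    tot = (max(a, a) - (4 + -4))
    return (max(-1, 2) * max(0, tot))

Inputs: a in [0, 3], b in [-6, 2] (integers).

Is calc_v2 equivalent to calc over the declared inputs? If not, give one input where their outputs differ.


Equivalent — the differences include local variable names differ, yet no declared input distinguishes the two.
Tracing a=0, b=-2: calc: tmp becomes 2; next ((min(abs(b), (tmp * b)) <= (tmp - b)) and (min(-3, -1) <= (-a))) evaluates to true; next a becomes 4; next tmp becomes 4; next final value 8 | calc_v2: tot becomes 2; next ((min(abs(b), (b * tot)) <= (tot - b)) and (min(-3, -1) <= (-a))) evaluates to true; next a becomes 4; next tot becomes 4; next final value 8 — matching result 8.
Checked all 36 inputs in the declared domain: the outputs agree on every one.
verdict: equivalent


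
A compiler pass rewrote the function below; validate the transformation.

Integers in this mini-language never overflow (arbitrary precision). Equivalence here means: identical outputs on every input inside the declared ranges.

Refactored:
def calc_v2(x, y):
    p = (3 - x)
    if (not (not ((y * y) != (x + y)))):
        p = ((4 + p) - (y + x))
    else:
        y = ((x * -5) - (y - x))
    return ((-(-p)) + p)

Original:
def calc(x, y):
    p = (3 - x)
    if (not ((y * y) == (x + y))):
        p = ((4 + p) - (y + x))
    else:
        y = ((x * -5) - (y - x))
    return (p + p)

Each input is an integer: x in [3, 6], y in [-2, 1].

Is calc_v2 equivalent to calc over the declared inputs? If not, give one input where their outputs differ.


Side by side, the visible changes include: comparison usage differs; boolean connective usage differs.
Spot check at x=5, y=-1 — calc: p=-2, then (not ((y * y) == (x + y))) is true, then p=-2, then returns -4. calc_v2: p=-2, then (not (not ((y * y) != (x + y)))) is true, then p=-2, then returns -4. Both give -4.
Checked all 16 inputs in the declared domain: the outputs agree on every one.
verdict: equivalent


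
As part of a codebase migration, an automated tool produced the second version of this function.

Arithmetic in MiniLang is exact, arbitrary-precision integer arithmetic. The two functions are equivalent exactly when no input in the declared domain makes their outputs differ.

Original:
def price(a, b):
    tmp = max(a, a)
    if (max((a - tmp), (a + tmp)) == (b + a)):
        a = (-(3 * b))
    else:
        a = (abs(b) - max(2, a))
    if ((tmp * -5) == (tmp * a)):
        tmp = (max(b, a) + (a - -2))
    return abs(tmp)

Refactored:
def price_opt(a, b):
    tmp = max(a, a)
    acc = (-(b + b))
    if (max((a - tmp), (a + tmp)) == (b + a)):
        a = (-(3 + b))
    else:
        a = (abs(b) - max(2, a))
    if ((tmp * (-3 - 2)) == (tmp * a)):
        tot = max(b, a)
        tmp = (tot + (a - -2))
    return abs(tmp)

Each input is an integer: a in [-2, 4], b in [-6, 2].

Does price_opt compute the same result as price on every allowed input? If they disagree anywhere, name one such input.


Run the pair on a=-2, b=2.
price: tmp becomes -2; next (max((a - tmp), (a + tmp)) == (b + a)) evaluates to true; next a becomes -6; next ((tmp * -5) == (tmp * a)) evaluates to false; next final value 2
price_opt: tmp becomes -2; next acc becomes -4; next (max((a - tmp), (a + tmp)) == (b + a)) evaluates to true; next a becomes -5; next ((tmp * (-3 - 2)) == (tmp * a)) evaluates to true; next tot becomes 2; next tmp becomes -1; next final value 1
2 != 1, so the rewrite changes behavior.
verdict: not equivalent; witness: a=-2, b=2


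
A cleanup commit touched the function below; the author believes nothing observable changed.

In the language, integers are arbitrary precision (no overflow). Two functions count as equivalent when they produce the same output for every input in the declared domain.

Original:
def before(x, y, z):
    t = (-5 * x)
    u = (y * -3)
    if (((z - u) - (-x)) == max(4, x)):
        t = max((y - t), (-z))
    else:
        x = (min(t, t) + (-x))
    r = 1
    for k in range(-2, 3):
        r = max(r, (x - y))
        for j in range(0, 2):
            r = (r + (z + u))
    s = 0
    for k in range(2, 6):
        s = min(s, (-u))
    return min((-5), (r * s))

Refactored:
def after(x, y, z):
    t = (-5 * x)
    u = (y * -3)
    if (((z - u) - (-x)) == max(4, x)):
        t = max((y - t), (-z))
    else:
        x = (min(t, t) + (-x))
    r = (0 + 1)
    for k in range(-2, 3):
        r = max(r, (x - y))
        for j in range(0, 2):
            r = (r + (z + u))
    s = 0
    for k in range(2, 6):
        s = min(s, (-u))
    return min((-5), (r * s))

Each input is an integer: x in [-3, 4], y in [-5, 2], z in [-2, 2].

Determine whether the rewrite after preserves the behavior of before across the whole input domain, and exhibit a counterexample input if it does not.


The two are interchangeable: constant usage differs; and arithmetic usage differs, and every declared input agrees.
As a probe, take x=2, y=-1, z=1: before runs t := -10 | u := 3 | (((z - u) - (-x)) == max(4, x)): false | x := -12 | r := 1 | iter k=-2: | r := 1 | iter j=0: | r := 5 | iter j=1: | r := 9 | iter k=-1: | r := 9 | iter j=0: | r := 13 | iter j=1: | r := 17 | iter k=0: | r := 17 | iter j=0: | r := 21 | iter j=1: | r := 25 | iter k=1: | r := 25 | iter j=0: | r := 29 | iter j=1: | r := 33 | iter k=2: | r := 33 | iter j=0: | r := 37 | iter j=1: | r := 41 | s := 0 | iter k=2: | s := -3 | iter k=3: | s := -3 | iter k=4: | s := -3 | iter k=5: | s := -3 | result -123; after runs t := -10 | u := 3 | (((z - u) - (-x)) == max(4, x)): false | x := -12 | r := 1 | iter k=-2: | r := 1 | iter j=0: | r := 5 | iter j=1: | r := 9 | iter k=-1: | r := 9 | iter j=0: | r := 13 | iter j=1: | r := 17 | iter k=0: | r := 17 | iter j=0: | r := 21 | iter j=1: | r := 25 | iter k=1: | r := 25 | iter j=0: | r := 29 | iter j=1: | r := 33 | iter k=2: | r := 33 | iter j=0: | r := 37 | iter j=1: | r := 41 | s := 0 | iter k=2: | s := -3 | iter k=3: | s := -3 | iter k=4: | s := -3 | iter k=5: | s := -3 | result -123; both end at -123.
Sweeping the whole domain (320 inputs) finds no disagreement.
verdict: equivalent


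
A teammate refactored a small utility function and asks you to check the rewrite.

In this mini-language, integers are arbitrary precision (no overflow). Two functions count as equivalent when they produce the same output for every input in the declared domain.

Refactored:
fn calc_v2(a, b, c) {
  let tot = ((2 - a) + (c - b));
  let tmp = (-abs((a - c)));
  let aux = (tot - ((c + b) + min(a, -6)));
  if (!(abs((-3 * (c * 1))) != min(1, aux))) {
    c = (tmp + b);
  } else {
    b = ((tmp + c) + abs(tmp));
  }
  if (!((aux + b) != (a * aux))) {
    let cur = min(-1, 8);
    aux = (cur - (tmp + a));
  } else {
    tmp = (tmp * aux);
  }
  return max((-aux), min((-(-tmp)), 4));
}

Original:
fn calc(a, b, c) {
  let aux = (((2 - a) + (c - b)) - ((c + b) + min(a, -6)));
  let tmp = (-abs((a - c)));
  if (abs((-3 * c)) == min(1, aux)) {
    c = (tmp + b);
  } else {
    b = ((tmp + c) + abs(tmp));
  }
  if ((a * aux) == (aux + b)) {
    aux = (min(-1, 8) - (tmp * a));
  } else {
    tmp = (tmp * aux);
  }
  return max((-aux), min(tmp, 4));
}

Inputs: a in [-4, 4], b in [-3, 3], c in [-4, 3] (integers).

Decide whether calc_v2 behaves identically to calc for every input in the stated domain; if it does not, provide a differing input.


Not equivalent: a=0, b=2, c=-4 separates them (1 vs -3).
calc: aux := 4 | tmp := -4 | (abs((-3 * c)) == min(1, aux)): false | b := -4 | ((a * aux) == (aux + b)): true | aux := -1 | result 1
calc_v2: tot := -4 | tmp := -4 | aux := 4 | (!(abs((-3 * (c * 1))) != min(1, aux))): false | b := -4 | (!((aux + b) != (a * aux))): true | cur := -1 | aux := 3 | result -3
verdict: not equivalent; witness: a=0, b=2, c=-4


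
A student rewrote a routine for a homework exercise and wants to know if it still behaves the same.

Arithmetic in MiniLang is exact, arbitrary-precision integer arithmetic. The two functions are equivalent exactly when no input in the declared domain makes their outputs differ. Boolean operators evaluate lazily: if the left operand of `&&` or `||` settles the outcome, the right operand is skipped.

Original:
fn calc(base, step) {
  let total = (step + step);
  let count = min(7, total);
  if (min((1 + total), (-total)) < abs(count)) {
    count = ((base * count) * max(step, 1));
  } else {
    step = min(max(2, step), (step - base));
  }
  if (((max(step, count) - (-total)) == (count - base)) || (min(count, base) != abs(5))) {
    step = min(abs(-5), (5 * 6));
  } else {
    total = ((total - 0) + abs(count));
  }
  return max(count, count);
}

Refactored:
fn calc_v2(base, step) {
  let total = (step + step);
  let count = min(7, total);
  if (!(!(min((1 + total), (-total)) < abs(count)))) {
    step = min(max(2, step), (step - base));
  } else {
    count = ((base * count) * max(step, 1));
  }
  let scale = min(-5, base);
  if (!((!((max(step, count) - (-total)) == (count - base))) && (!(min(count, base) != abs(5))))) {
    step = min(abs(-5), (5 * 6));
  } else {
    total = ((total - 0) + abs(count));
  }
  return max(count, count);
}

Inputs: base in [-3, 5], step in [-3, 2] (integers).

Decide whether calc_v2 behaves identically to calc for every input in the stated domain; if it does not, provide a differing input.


There is a counterexample at base=-3, step=-3: 18 on one side, -6 on the other.
calc: total := -6 | count := -6 | (min((1 + total), (-total)) < abs(count)): true | count := 18 | (((max(step, count) - (-total)) == (count - base)) || (min(count, base) != abs(5))): true | step := 5 | result 18
calc_v2: total := -6 | count := -6 | (!(!(min((1 + total), (-total)) < abs(count)))): true | step := 0 | scale := -5 | (!((!((max(step, count) - (-total)) == (count - base))) && (!(min(count, base) != abs(5))))): true | step := 5 | result -6
verdict: not equivalent; witness: base=-3, step=-3


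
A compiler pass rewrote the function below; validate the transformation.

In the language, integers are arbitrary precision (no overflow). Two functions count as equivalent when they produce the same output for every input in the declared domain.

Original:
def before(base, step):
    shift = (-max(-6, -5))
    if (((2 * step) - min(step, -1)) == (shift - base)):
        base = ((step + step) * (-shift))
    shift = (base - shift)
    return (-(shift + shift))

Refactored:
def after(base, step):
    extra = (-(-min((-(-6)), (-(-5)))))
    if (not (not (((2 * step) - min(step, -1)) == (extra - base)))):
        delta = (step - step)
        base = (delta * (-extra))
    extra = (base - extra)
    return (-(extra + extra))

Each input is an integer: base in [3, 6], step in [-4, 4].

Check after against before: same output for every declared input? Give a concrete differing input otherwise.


base=6, step=-1 yields -10 from before but 10 from after.
verdict: not equivalent; witness: base=6, step=-1


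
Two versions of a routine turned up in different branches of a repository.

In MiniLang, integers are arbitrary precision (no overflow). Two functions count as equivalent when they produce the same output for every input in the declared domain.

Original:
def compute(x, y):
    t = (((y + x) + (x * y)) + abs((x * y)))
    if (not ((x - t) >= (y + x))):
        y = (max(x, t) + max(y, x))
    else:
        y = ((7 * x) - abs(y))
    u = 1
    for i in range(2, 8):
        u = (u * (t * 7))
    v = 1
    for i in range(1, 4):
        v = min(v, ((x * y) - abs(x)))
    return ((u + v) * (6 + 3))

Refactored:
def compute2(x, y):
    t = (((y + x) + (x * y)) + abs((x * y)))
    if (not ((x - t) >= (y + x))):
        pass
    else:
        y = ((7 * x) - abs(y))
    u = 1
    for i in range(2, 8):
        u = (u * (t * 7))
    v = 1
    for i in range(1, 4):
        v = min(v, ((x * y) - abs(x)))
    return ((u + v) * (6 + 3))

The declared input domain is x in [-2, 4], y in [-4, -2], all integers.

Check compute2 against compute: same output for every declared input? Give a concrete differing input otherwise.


There is a counterexample at x=-2, y=-4: 1058840999838 on one side, 1058841000009 on the other.
compute: t = 10; (not ((x - t) >= (y + x))) -> true; y = 8; u = 1; [i=2]; u = 70; [i=3]; u = 4900; [i=4]; u = 343000; [i=5]; u = 24010000; [i=6]; u = 1680700000; [i=7]; u = 117649000000; v = 1; [i=1]; v = -18; [i=2]; v = -18; [i=3]; v = -18; return 1058840999838
compute2: t = 10; (not ((x - t) >= (y + x))) -> true; u = 1; [i=2]; u = 70; [i=3]; u = 4900; [i=4]; u = 343000; [i=5]; u = 24010000; [i=6]; u = 1680700000; [i=7]; u = 117649000000; v = 1; [i=1]; v = 1; [i=2]; v = 1; [i=3]; v = 1; return 1058841000009
verdict: not equivalent; witness: x=-2, y=-4


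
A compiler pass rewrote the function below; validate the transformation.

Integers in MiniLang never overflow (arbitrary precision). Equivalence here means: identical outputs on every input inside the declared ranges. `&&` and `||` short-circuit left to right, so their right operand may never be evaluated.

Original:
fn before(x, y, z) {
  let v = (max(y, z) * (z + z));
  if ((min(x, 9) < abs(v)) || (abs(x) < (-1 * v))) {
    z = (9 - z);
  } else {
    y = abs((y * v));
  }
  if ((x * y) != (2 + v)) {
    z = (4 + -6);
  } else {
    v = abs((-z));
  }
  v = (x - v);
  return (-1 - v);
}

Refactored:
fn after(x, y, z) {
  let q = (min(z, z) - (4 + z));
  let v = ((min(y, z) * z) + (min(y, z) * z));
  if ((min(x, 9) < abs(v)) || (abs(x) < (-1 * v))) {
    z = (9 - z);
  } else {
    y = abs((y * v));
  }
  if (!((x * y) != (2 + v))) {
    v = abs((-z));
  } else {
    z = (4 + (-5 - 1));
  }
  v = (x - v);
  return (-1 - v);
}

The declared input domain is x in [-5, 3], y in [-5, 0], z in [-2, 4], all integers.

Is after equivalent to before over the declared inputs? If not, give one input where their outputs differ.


At x=-5, y=-5, z=-2: before gives 12, after gives 24.
verdict: not equivalent; witness: x=-5, y=-5, z=-2


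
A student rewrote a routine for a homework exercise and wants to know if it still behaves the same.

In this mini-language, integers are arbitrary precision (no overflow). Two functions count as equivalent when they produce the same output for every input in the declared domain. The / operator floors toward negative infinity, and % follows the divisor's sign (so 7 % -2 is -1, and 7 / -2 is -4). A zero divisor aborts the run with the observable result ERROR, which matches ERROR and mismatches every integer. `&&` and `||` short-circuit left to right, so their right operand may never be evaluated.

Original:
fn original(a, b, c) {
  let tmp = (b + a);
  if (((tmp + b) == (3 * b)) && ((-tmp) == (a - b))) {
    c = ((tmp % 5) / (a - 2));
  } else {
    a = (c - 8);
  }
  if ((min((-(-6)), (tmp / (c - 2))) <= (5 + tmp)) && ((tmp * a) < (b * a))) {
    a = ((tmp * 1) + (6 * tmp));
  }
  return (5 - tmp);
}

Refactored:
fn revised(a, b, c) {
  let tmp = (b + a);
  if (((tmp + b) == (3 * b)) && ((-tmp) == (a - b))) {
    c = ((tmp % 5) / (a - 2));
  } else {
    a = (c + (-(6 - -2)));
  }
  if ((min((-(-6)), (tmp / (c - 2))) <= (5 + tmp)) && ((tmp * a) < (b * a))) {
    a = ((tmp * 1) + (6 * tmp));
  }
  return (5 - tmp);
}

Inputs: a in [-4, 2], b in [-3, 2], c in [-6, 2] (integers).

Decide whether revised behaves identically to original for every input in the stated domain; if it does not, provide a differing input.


Although arithmetic usage differs, plus constant usage differs, 378/378 inputs agree.
verdict: equivalent


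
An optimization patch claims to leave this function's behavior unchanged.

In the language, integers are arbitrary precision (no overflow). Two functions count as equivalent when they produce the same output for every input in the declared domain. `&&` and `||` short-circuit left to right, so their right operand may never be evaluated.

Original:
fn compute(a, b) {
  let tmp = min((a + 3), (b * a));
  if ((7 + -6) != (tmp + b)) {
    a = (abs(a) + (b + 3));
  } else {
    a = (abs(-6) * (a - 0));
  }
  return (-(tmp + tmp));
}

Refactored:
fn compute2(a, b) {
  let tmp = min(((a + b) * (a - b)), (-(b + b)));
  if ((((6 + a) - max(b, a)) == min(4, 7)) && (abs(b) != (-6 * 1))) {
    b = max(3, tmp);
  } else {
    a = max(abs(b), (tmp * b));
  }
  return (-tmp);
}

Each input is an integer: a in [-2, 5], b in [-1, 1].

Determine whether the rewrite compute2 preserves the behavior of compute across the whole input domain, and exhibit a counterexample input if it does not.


There is a counterexample at a=-2, b=1: 4 on one side, 2 on the other.
compute: tmp := -2 | ((7 + -6) != (tmp + b)): true | a := 6 | result 4
compute2: tmp := -2 | ((((6 + a) - max(b, a)) == min(4, 7)) && (abs(b) != (-6 * 1))): false | a := 1 | result 2
verdict: not equivalent; witness: a=-2, b=1


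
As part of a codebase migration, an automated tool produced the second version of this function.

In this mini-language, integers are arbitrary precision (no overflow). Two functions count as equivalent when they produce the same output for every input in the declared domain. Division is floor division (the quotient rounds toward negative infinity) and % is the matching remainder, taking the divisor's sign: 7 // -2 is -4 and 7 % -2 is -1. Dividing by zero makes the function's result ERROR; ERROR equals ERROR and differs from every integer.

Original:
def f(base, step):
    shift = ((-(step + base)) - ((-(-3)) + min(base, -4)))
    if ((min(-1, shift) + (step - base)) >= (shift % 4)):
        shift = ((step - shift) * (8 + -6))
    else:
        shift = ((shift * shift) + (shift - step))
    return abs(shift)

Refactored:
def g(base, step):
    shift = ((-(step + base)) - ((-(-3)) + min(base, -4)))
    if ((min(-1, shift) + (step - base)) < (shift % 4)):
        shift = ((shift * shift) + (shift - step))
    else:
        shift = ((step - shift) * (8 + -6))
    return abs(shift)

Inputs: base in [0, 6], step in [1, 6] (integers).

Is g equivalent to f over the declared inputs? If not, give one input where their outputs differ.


Side by side, the visible changes include: comparison usage differs.
One worked example (base=4, step=6) — f: shift=-9, then ((min(-1, shift) + (step - base)) >= (shift % 4)) is false, then shift=66, then returns 66; g: shift=-9, then ((min(-1, shift) + (step - base)) < (shift % 4)) is true, then shift=66, then returns 66; agreement on 66.
Sweeping the whole domain (42 inputs) finds no disagreement.
verdict: equivalent


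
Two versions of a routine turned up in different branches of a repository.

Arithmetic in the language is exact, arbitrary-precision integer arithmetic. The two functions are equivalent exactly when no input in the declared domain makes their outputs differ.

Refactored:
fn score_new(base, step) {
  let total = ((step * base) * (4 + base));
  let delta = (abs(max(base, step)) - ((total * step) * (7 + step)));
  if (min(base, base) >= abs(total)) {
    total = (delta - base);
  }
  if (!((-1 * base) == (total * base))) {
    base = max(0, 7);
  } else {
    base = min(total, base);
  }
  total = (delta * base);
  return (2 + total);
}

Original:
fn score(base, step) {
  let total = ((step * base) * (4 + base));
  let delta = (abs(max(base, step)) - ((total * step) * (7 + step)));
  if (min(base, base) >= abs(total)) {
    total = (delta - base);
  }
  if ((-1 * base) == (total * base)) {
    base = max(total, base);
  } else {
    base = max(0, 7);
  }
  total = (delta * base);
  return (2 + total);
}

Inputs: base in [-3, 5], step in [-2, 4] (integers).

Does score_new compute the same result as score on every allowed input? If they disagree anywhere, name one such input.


Take base=0, step=1.
score: total = 0; delta = 1; (min(base, base) >= abs(total)) -> true; total = 1; ((-1 * base) == (total * base)) -> true; base = 1; total = 1; return 3
score_new: total = 0; delta = 1; (min(base, base) >= abs(total)) -> true; total = 1; (!((-1 * base) == (total * base))) -> false; base = 0; total = 0; return 2
3 != 2, so the rewrite changes behavior.
verdict: not equivalent; witness: base=0, step=1


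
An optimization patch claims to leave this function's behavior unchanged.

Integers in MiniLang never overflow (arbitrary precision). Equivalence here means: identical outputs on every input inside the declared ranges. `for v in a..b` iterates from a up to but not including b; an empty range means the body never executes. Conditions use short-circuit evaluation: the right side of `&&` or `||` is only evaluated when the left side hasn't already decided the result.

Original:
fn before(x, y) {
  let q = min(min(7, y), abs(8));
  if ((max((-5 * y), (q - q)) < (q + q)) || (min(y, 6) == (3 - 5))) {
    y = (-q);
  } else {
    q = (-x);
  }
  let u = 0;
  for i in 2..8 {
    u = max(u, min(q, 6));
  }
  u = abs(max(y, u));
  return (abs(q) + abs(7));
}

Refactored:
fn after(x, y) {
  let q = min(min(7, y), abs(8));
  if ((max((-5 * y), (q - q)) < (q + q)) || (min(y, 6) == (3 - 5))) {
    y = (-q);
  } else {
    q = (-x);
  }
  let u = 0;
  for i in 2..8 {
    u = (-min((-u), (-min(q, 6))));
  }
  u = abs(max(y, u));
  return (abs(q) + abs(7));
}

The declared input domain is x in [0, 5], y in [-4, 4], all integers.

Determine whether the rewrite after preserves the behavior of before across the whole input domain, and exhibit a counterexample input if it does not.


Behavior is preserved: although min/max/abs usage differs, the outputs never diverge.
Tracing x=5, y=1: before: q = 1; ((max((-5 * y), (q - q)) < (q + q)) || (min(y, 6) == (3 - 5))) -> true; y = -1; u = 0; [i=2]; u = 1; [i=3]; u = 1; [i=4]; u = 1; [i=5]; u = 1; [i=6]; u = 1; [i=7]; u = 1; u = 1; return 8 | after: q = 1; ((max((-5 * y), (q - q)) < (q + q)) || (min(y, 6) == (3 - 5))) -> true; y = -1; u = 0; [i=2]; u = 1; [i=3]; u = 1; [i=4]; u = 1; [i=5]; u = 1; [i=6]; u = 1; [i=7]; u = 1; u = 1; return 8 — matching result 8.
Across all 54 domain points the two functions coincide.
verdict: equivalent


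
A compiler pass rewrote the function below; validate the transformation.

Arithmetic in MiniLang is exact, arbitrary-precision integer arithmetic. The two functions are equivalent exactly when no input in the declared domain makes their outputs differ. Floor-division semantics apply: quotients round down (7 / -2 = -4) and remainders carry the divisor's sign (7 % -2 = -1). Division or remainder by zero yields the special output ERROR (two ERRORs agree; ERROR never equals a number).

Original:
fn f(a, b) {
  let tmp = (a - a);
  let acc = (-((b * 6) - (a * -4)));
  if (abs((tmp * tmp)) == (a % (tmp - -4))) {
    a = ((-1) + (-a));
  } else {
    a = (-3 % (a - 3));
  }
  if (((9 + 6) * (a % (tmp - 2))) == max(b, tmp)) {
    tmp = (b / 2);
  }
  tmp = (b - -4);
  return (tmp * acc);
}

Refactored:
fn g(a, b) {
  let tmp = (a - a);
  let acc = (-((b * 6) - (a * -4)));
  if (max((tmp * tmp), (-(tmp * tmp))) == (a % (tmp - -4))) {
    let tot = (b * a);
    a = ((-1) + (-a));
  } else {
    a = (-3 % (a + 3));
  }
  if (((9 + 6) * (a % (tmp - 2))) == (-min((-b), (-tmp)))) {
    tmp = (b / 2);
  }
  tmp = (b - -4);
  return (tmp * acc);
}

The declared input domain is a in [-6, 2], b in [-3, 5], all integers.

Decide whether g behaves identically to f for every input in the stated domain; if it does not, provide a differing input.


Run the pair on a=-3, b=-3.
f: tmp = 0; acc = 30; (abs((tmp * tmp)) == (a % (tmp - -4))) -> false; a = -3; (((9 + 6) * (a % (tmp - 2))) == max(b, tmp)) -> false; tmp = 1; return 30
g: tmp = 0; acc = 30; (max((tmp * tmp), (-(tmp * tmp))) == (a % (tmp - -4))) -> false; division by zero -> ERROR
30 and ERROR differ, so these are not the same function on this domain.
verdict: not equivalent; witness: a=-3, b=-3


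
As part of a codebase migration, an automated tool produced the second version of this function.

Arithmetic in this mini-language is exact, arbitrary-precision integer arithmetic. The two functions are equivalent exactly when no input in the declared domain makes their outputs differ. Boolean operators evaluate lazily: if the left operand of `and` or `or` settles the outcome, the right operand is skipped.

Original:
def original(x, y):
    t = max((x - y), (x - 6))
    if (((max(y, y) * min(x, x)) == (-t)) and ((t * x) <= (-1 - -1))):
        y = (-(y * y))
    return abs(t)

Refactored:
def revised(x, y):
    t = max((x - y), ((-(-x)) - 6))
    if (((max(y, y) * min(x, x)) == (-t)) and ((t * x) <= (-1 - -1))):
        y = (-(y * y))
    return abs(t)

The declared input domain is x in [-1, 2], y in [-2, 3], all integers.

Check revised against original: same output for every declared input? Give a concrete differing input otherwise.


Although same computation, different form, 24/24 inputs agree.
verdict: equivalent


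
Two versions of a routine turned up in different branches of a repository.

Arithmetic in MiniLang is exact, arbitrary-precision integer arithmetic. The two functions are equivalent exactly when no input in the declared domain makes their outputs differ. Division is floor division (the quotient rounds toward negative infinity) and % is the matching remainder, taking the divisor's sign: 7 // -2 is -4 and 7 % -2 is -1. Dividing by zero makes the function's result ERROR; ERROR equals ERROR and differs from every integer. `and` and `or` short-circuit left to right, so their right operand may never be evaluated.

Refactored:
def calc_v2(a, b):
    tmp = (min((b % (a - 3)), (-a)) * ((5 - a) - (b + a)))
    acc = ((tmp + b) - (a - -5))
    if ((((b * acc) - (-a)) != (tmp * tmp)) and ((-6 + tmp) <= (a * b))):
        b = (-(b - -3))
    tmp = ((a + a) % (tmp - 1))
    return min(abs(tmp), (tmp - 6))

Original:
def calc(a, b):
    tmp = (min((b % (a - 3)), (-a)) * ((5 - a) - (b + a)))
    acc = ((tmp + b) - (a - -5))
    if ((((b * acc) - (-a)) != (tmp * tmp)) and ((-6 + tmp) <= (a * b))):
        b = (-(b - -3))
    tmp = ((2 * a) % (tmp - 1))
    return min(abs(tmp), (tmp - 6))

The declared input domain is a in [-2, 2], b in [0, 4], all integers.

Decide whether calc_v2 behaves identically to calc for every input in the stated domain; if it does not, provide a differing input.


Changes here: constant usage differs; also arithmetic usage differs; the full 25-point sweep finds no disagreement.
verdict: equivalent


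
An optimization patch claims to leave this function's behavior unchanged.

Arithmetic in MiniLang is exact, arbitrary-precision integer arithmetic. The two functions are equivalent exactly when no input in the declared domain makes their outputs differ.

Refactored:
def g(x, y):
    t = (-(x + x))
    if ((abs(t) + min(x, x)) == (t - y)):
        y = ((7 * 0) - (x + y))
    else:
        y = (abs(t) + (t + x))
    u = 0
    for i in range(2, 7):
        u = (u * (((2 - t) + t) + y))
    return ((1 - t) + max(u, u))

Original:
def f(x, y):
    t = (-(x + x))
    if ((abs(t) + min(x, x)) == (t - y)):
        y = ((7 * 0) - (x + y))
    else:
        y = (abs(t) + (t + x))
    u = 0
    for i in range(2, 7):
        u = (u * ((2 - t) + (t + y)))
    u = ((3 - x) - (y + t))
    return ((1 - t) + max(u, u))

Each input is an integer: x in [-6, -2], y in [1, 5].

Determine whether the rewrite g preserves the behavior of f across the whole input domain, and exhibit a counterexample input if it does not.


Try x=-6, y=1.
f: t := 12 | ((abs(t) + min(x, x)) == (t - y)): false | y := 18 | u := 0 | iter i=2: | u := 0 | iter i=3: | u := 0 | iter i=4: | u := 0 | iter i=5: | u := 0 | iter i=6: | u := 0 | u := -21 | result -32
g: t := 12 | ((abs(t) + min(x, x)) == (t - y)): false | y := 18 | u := 0 | iter i=2: | u := 0 | iter i=3: | u := 0 | iter i=4: | u := 0 | iter i=5: | u := 0 | iter i=6: | u := 0 | result -11
-32 vs -11 — the two versions disagree here.
verdict: not equivalent; witness: x=-6, y=1


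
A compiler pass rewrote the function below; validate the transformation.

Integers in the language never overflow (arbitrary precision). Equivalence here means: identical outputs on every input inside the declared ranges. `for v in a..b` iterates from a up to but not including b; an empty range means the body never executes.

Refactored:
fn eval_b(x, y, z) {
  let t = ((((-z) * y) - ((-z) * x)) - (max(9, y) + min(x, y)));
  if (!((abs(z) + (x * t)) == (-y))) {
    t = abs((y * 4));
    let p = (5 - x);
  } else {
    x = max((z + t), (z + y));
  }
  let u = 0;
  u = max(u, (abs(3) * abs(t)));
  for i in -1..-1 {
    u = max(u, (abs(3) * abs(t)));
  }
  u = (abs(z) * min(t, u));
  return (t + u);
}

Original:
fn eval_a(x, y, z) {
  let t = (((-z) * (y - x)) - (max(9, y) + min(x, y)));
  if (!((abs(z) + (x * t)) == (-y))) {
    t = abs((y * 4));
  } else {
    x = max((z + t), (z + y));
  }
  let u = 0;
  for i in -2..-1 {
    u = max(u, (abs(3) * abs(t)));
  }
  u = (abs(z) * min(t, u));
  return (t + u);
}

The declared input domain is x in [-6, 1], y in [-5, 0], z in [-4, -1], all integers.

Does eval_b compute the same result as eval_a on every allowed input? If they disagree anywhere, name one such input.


The two versions differ — the changes include statement counts differ; and arithmetic usage differs; and constant usage differs; and min/max/abs usage differs; and loop structure differs; and local variable names differ.
Spot check at x=-3, y=-2, z=-1 — eval_a: t becomes -5; next (!((abs(z) + (x * t)) == (-y))) evaluates to true; next t becomes 8; next u becomes 0; next at i=-2:; next u becomes 24; next u becomes 8; next final value 16. eval_b: t becomes -5; next (!((abs(z) + (x * t)) == (-y))) evaluates to true; next t becomes 8; next p becomes 8; next u becomes 0; next u becomes 24; next i never enters its loop body; next u becomes 8; next final value 16. Both give 16.
Across all 192 domain points the two functions coincide.
verdict: equivalent


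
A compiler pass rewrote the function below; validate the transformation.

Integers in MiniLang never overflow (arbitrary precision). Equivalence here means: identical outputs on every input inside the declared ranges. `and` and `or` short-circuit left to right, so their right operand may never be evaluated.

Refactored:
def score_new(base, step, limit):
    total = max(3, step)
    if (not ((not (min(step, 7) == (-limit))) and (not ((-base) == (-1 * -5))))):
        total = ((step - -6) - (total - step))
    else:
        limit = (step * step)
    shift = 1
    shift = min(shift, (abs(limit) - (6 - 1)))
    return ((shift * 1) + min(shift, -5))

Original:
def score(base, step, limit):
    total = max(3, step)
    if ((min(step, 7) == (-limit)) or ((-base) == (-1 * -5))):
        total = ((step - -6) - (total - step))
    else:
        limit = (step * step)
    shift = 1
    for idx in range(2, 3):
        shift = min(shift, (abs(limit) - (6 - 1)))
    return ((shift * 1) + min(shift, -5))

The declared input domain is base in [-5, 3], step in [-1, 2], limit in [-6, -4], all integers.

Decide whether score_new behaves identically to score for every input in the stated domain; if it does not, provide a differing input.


This is a faithful refactor — local variable names differ; statement counts differ; boolean connective usage differs; loop structure differs, but the computed results match everywhere.
As a probe, take base=2, step=-1, limit=-4: score runs total becomes 3; next ((min(step, 7) == (-limit)) or ((-base) == (-1 * -5))) evaluates to false; next limit becomes 1; next shift becomes 1; next at idx=2:; next shift becomes -4; next final value -9; score_new runs total becomes 3; next (not ((not (min(step, 7) == (-limit))) and (not ((-base) == (-1 * -5))))) evaluates to false; next limit becomes 1; next shift becomes 1; next shift becomes -4; next final value -9; both end at -9.
Sweeping the whole domain (108 inputs) finds no disagreement.
verdict: equivalent
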